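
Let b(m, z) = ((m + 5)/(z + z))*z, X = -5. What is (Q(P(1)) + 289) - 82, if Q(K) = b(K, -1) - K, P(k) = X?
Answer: 212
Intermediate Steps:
b(m, z) = 5/2 + m/2 (b(m, z) = ((5 + m)/((2*z)))*z = ((5 + m)*(1/(2*z)))*z = ((5 + m)/(2*z))*z = 5/2 + m/2)
P(k) = -5
Q(K) = 5/2 - K/2 (Q(K) = (5/2 + K/2) - K = 5/2 - K/2)
(Q(P(1)) + 289) - 82 = ((5/2 - 1/2*(-5)) + 289) - 82 = ((5/2 + 5/2) + 289) - 82 = (5 + 289) - 82 = 294 - 82 = 212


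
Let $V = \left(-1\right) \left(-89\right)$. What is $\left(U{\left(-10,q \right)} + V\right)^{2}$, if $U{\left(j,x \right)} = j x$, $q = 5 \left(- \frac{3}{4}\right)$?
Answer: $\frac{64009}{4} \approx 16002.0$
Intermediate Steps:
$V = 89$
$q = - \frac{15}{4}$ ($q = 5 \left(\left(-3\right) \frac{1}{4}\right) = 5 \left(- \frac{3}{4}\right) = - \frac{15}{4} \approx -3.75$)
$\left(U{\left(-10,q \right)} + V\right)^{2} = \left(\left(-10\right) \left(- \frac{15}{4}\right) + 89\right)^{2} = \left(\frac{75}{2} + 89\right)^{2} = \left(\frac{253}{2}\right)^{2} = \frac{64009}{4}$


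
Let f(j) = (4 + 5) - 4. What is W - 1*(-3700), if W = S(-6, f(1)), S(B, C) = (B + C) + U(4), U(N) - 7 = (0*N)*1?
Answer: 3706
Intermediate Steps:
U(N) = 7 (U(N) = 7 + (0*N)*1 = 7 + 0*1 = 7 + 0 = 7)
f(j) = 5 (f(j) = 9 - 4 = 5)
S(B, C) = 7 + B + C (S(B, C) = (B + C) + 7 = 7 + B + C)
W = 6 (W = 7 - 6 + 5 = 6)
W - 1*(-3700) = 6 - 1*(-3700) = 6 + 3700 = 3706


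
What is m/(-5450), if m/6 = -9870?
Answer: 5922/545 ≈ 10.866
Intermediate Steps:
m = -59220 (m = 6*(-9870) = -59220)
m/(-5450) = -59220/(-5450) = -59220*(-1/5450) = 5922/545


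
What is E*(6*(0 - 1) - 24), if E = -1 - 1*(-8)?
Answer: -210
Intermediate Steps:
E = 7 (E = -1 + 8 = 7)
E*(6*(0 - 1) - 24) = 7*(6*(0 - 1) - 24) = 7*(6*(-1) - 24) = 7*(-6 - 24) = 7*(-30) = -210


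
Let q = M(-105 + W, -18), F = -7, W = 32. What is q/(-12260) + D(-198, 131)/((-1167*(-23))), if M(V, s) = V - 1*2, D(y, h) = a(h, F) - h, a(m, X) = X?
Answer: 931/953828 ≈ 0.00097607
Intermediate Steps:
D(y, h) = -7 - h
M(V, s) = -2 + V (M(V, s) = V - 2 = -2 + V)
q = -75 (q = -2 + (-105 + 32) = -2 - 73 = -75)
q/(-12260) + D(-198, 131)/((-1167*(-23))) = -75/(-12260) + (-7 - 1*131)/((-1167*(-23))) = -75*(-1/12260) + (-7 - 131)/26841 = 15/2452 - 138*1/26841 = 15/2452 - 2/389 = 931/953828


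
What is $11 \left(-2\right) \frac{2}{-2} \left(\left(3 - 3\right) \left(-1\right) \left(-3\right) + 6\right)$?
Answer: $132$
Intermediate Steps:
$11 \left(-2\right) \frac{2}{-2} \left(\left(3 - 3\right) \left(-1\right) \left(-3\right) + 6\right) = - 22 \cdot 2 \left(- \frac{1}{2}\right) \left(0 \left(-1\right) \left(-3\right) + 6\right) = - 22 \left(- (0 \left(-3\right) + 6)\right) = - 22 \left(- (0 + 6)\right) = - 22 \left(\left(-1\right) 6\right) = \left(-22\right) \left(-6\right) = 132$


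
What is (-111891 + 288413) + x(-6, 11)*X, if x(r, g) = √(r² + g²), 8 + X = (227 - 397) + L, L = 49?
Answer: 176522 - 129*√157 ≈ 1.7491e+5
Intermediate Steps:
X = -129 (X = -8 + ((227 - 397) + 49) = -8 + (-170 + 49) = -8 - 121 = -129)
x(r, g) = √(g² + r²)
(-111891 + 288413) + x(-6, 11)*X = (-111891 + 288413) + √(11² + (-6)²)*(-129) = 176522 + √(121 + 36)*(-129) = 176522 + √157*(-129) = 176522 - 129*√157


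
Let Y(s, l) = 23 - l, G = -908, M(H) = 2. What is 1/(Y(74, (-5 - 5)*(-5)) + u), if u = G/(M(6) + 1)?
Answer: -3/989 ≈ -0.0030334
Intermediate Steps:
u = -908/3 (u = -908/(2 + 1) = -908/3 ≈ -302.67)
1/(Y(74, (-5 - 5)*(-5)) + u) = 1/((23 - (-5 - 5)*(-5)) - 908/3) = 1/((23 - (-10)*(-5)) - 908/3) = 1/((23 - 1*50) - 908/3) = 1/((23 - 50) - 908/3) = 1/(-27 - 908/3) = 1/(-989/3) = -3/989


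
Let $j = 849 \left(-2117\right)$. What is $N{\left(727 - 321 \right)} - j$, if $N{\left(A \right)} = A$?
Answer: $1797739$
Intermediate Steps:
$j = -1797333$
$N{\left(727 - 321 \right)} - j = \left(727 - 321\right) - -1797333 = \left(727 - 321\right) + 1797333 = 406 + 1797333 = 1797739$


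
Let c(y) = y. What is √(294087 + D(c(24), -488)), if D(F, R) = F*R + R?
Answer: √281887 ≈ 530.93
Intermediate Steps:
D(F, R) = R + F*R
√(294087 + D(c(24), -488)) = √(294087 - 488*(1 + 24)) = √(294087 - 488*25) = √(294087 - 12200) = √281887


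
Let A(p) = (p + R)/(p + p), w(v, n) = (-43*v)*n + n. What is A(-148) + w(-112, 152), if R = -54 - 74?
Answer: 54181685/74 ≈ 7.3219e+5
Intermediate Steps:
R = -128
w(v, n) = n - 43*n*v (w(v, n) = -43*n*v + n = n - 43*n*v)
A(p) = (-128 + p)/(2*p) (A(p) = (p - 128)/(p + p) = (-128 + p)/((2*p)) = (-128 + p)*(1/(2*p)) = (-128 + p)/(2*p))
A(-148) + w(-112, 152) = (½)*(-128 - 148)/(-148) + 152*(1 - 43*(-112)) = (½)*(-1/148)*(-276) + 152*(1 + 4816) = 69/74 + 152*4817 = 69/74 + 732184 = 54181685/74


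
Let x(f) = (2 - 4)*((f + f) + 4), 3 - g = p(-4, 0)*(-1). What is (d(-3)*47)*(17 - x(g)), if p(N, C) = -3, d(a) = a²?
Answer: 10575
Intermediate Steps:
g = 0 (g = 3 - (-3)*(-1) = 3 - 1*3 = 3 - 3 = 0)
x(f) = -8 - 4*f (x(f) = -2*(2*f + 4) = -2*(4 + 2*f) = -8 - 4*f)
(d(-3)*47)*(17 - x(g)) = ((-3)²*47)*(17 - (-8 - 4*0)) = (9*47)*(17 - (-8 + 0)) = 423*(17 - 1*(-8)) = 423*(17 + 8) = 423*25 = 10575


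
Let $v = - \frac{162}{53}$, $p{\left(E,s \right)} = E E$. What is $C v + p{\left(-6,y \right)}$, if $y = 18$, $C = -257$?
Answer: $\frac{43542}{53} \approx 821.55$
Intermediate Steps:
$p{\left(E,s \right)} = E^{2}$
$v = - \frac{162}{53}$ ($v = \left(-162\right) \frac{1}{53} = - \frac{162}{53} \approx -3.0566$)
$C v + p{\left(-6,y \right)} = \left(-257\right) \left(- \frac{162}{53}\right) + \left(-6\right)^{2} = \frac{41634}{53} + 36 = \frac{43542}{53}$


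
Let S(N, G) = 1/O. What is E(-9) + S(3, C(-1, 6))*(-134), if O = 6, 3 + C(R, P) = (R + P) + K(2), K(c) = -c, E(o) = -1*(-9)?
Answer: -40/3 ≈ -13.333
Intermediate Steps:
E(o) = 9
C(R, P) = -5 + P + R (C(R, P) = -3 + ((R + P) - 1*2) = -3 + ((P + R) - 2) = -3 + (-2 + P + R) = -5 + P + R)
S(N, G) = ⅙ (S(N, G) = 1/6 = ⅙)
E(-9) + S(3, C(-1, 6))*(-134) = 9 + (⅙)*(-134) = 9 - 67/3 = -40/3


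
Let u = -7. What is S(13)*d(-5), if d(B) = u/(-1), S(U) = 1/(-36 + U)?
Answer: -7/23 ≈ -0.30435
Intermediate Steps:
d(B) = 7 (d(B) = -7/(-1) = -7*(-1) = 7)
S(13)*d(-5) = 7/(-36 + 13) = 7/(-23) = -1/23*7 = -7/23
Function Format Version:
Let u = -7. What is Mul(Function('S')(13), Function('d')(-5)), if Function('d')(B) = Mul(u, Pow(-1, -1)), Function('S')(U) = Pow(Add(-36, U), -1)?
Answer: Rational(-7, 23) ≈ -0.30435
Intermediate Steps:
Function('d')(B) = 7 (Function('d')(B) = Mul(-7, Pow(-1, -1)) = Mul(-7, -1) = 7)
Mul(Function('S')(13), Function('d')(-5)) = Mul(Pow(Add(-36, 13), -1), 7) = Mul(Pow(-23, -1), 7) = Mul(Rational(-1, 23), 7) = Rational(-7, 23)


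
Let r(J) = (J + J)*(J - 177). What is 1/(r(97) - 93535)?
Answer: -1/109055 ≈ -9.1697e-6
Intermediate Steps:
r(J) = 2*J*(-177 + J) (r(J) = (2*J)*(-177 + J) = 2*J*(-177 + J))
1/(r(97) - 93535) = 1/(2*97*(-177 + 97) - 93535) = 1/(2*97*(-80) - 93535) = 1/(-15520 - 93535) = 1/(-109055) = -1/109055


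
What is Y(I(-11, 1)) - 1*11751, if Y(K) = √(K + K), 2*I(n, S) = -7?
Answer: -11751 + I*√7 ≈ -11751.0 + 2.6458*I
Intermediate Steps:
I(n, S) = -7/2 (I(n, S) = (½)*(-7) = -7/2)
Y(K) = √2*√K (Y(K) = √(2*K) = √2*√K)
Y(I(-11, 1)) - 1*11751 = √2*√(-7/2) - 1*11751 = √2*(I*√14/2) - 11751 = I*√7 - 11751 = -11751 + I*√7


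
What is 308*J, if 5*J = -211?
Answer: -64988/5 ≈ -12998.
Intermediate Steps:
J = -211/5 (J = (⅕)*(-211) = -211/5 ≈ -42.200)
308*J = 308*(-211/5) = -64988/5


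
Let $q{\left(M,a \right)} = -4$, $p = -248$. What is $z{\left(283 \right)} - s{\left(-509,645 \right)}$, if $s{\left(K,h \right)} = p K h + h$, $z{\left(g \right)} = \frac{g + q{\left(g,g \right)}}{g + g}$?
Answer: $- \frac{46083881031}{566} \approx -8.142 \cdot 10^{7}$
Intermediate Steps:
$z{\left(g \right)} = \frac{-4 + g}{2 g}$ ($z{\left(g \right)} = \frac{g - 4}{g + g} = \frac{-4 + g}{2 g}$)
$s{\left(K,h \right)} = h - 248 K h$ ($s{\left(K,h \right)} = - 248 K h + h = h - 248 K h$)
$z{\left(283 \right)} - s{\left(-509,645 \right)} = \frac{-4 + 283}{2 \cdot 283} - 645 \left(1 - -126232\right) = \frac{1}{2} \cdot \frac{1}{283} \cdot 279 - 645 \left(1 + 126232\right) = \frac{279}{566} - 645 \cdot 126233 = \frac{279}{566} - 81420285 = - \frac{46083881031}{566}$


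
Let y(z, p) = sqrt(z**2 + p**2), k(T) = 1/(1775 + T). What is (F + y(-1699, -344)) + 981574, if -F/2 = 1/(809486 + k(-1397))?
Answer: 300347616325210/305985709 + sqrt(3004937) ≈ 9.8331e+5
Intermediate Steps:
y(z, p) = sqrt(p**2 + z**2)
F = -756/305985709 (F = -2/(809486 + 1/(1775 - 1397)) = -2/(809486 + 1/378) = -2/305985709/378 = -2*378/305985709 = -756/305985709 ≈ -2.4707e-6)
(F + y(-1699, -344)) + 981574 = (-756/305985709 + sqrt((-344)**2 + (-1699)**2)) + 981574 = (-756/305985709 + sqrt(118336 + 2886601)) + 981574 = (-756/305985709 + sqrt(3004937)) + 981574 = 300347616325210/305985709 + sqrt(3004937)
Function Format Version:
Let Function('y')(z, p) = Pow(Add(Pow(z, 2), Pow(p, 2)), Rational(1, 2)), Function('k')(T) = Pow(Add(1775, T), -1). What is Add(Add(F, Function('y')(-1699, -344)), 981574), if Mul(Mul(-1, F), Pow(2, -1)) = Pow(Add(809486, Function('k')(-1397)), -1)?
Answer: Add(Rational(300347616325210, 305985709), Pow(3004937, Rational(1, 2))) ≈ 9.8331e+5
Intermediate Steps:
Function('y')(z, p) = Pow(Add(Pow(p, 2), Pow(z, 2)), Rational(1, 2))
F = Rational(-756, 305985709) (F = Mul(-2, Pow(Add(809486, Pow(Add(1775, -1397), -1)), -1)) = Mul(-2, Pow(Add(809486, Pow(378, -1)), -1)) = Mul(-2, Pow(Add(809486, Rational(1, 378)), -1)) = Mul(-2, Pow(Rational(305985709, 378), -1)) = Mul(-2, Rational(378, 305985709)) = Rational(-756, 305985709) ≈ -2.4707e-6)
Add(Add(F, Function('y')(-1699, -344)), 981574) = Add(Add(Rational(-756, 305985709), Pow(Add(Pow(-344, 2), Pow(-1699, 2)), Rational(1, 2))), 981574) = Add(Add(Rational(-756, 305985709), Pow(Add(118336, 2886601), Rational(1, 2))), 981574) = Add(Add(Rational(-756, 305985709), Pow(3004937, Rational(1, 2))), 981574) = Add(Rational(300347616325210, 305985709), Pow(3004937, Rational(1, 2)))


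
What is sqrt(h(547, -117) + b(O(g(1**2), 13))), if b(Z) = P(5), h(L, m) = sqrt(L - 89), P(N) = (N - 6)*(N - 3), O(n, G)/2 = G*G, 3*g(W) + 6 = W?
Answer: sqrt(-2 + sqrt(458)) ≈ 4.4046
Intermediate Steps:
g(W) = -2 + W/3
O(n, G) = 2*G**2 (O(n, G) = 2*(G*G) = 2*G**2)
P(N) = (-6 + N)*(-3 + N)
h(L, m) = sqrt(-89 + L)
b(Z) = -2 (b(Z) = 18 + 5**2 - 9*5 = 18 + 25 - 45 = -2)
sqrt(h(547, -117) + b(O(g(1**2), 13))) = sqrt(sqrt(-89 + 547) - 2) = sqrt(sqrt(458) - 2) = sqrt(-2 + sqrt(458))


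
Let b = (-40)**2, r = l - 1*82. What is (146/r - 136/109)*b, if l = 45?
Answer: -33513600/4033 ≈ -8309.8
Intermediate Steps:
r = -37 (r = 45 - 1*82 = 45 - 82 = -37)
b = 1600
(146/r - 136/109)*b = (146/(-37) - 136/109)*1600 = (146*(-1/37) - 136*1/109)*1600 = (-146/37 - 136/109)*1600 = -20946/4033*1600 = -33513600/4033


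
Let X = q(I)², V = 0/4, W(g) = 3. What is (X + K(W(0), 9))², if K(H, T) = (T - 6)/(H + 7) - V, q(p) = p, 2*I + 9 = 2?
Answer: 63001/400 ≈ 157.50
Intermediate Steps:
I = -7/2 (I = -9/2 + (½)*2 = -9/2 + 1 = -7/2 ≈ -3.5000)
V = 0 (V = 0*(¼) = 0)
K(H, T) = (-6 + T)/(7 + H) (K(H, T) = (T - 6)/(H + 7) - 1*0 = (-6 + T)/(7 + H) + 0 = (-6 + T)/(7 + H))
X = 49/4 (X = (-7/2)² = 49/4 ≈ 12.250)
(X + K(W(0), 9))² = (49/4 + (-6 + 9)/(7 + 3))² = (49/4 + 3/10)² = (251/20)² = 63001/400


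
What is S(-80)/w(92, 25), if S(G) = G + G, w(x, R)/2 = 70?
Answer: -8/7 ≈ -1.1429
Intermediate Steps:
w(x, R) = 140 (w(x, R) = 2*70 = 140)
S(G) = 2*G
S(-80)/w(92, 25) = (2*(-80))/140 = -160*1/140 = -8/7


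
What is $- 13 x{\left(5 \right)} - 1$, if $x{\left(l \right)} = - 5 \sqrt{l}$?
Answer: $-1 + 65 \sqrt{5} \approx 144.34$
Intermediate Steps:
$- 13 x{\left(5 \right)} - 1 = - 13 \left(- 5 \sqrt{5}\right) - 1 = 65 \sqrt{5} - 1 = -1 + 65 \sqrt{5}$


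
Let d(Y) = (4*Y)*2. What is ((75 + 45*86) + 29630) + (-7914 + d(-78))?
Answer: 25037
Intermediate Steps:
d(Y) = 8*Y
((75 + 45*86) + 29630) + (-7914 + d(-78)) = ((75 + 45*86) + 29630) + (-7914 + 8*(-78)) = ((75 + 3870) + 29630) + (-7914 - 624) = (3945 + 29630) - 8538 = 33575 - 8538 = 25037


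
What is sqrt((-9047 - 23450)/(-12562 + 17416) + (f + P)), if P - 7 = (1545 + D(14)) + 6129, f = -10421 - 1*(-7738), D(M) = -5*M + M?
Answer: sqrt(116282283234)/4854 ≈ 70.252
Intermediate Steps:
D(M) = -4*M
f = -2683 (f = -10421 + 7738 = -2683)
P = 7625 (P = 7 + ((1545 - 4*14) + 6129) = 7 + ((1545 - 56) + 6129) = 7 + (1489 + 6129) = 7 + 7618 = 7625)
sqrt((-9047 - 23450)/(-12562 + 17416) + (f + P)) = sqrt((-9047 - 23450)/(-12562 + 17416) + (-2683 + 7625)) = sqrt(-32497/4854 + 4942) = sqrt(23955971/4854) = sqrt(116282283234)/4854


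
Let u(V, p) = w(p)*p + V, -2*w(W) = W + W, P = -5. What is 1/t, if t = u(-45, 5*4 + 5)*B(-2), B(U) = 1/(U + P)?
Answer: 7/670 ≈ 0.010448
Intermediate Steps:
w(W) = -W (w(W) = -(W + W)/2 = -W)
u(V, p) = V - p² (u(V, p) = (-p)*p + V = -p² + V = V - p²)
B(U) = 1/(-5 + U) (B(U) = 1/(U - 5) = 1/(-5 + U))
t = 670/7 (t = (-45 - (5*4 + 5)²)/(-5 - 2) = (-45 - (20 + 5)²)/(-7) = (-45 - 1*25²)*(-⅐) = (-45 - 1*625)*(-⅐) = (-45 - 625)*(-⅐) = -670*(-⅐) = 670/7 ≈ 95.714)
1/t = 1/(670/7) = 7/670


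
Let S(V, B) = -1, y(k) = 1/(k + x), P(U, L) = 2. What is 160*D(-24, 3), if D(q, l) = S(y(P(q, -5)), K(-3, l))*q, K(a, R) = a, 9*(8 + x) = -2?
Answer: 3840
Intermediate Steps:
x = -74/9 (x = -8 + (1/9)*(-2) = -8 - 2/9 = -74/9 ≈ -8.2222)
y(k) = 1/(-74/9 + k) (y(k) = 1/(k - 74/9) = 1/(-74/9 + k))
D(q, l) = -q
160*D(-24, 3) = 160*(-1*(-24)) = 160*24 = 3840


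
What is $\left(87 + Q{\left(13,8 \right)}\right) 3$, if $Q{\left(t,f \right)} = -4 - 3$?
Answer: $240$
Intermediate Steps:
$Q{\left(t,f \right)} = -7$ ($Q{\left(t,f \right)} = -4 - 3 = -7$)
$\left(87 + Q{\left(13,8 \right)}\right) 3 = \left(87 - 7\right) 3 = 80 \cdot 3 = 240$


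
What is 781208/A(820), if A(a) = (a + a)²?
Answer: 97651/336200 ≈ 0.29045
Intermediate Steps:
A(a) = 4*a² (A(a) = (2*a)² = 4*a²)
781208/A(820) = 781208/((4*820²)) = 781208/((4*672400)) = 781208/2689600 = 781208*(1/2689600) = 97651/336200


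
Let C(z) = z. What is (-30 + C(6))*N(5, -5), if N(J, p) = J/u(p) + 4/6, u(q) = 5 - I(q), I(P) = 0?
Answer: -40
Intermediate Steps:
u(q) = 5 (u(q) = 5 - 1*0 = 5 + 0 = 5)
N(J, p) = ⅔ + J/5 (N(J, p) = J/5 + 4/6 = J*(⅕) + 4*(⅙) = J/5 + ⅔ = ⅔ + J/5)
(-30 + C(6))*N(5, -5) = (-30 + 6)*(⅔ + (⅕)*5) = -24*(⅔ + 1) = -24*5/3 = -40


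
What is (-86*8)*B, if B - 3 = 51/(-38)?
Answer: -21672/19 ≈ -1140.6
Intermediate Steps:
B = 63/38 (B = 3 + 51/(-38) = 3 + 51*(-1/38) = 3 - 51/38 = 63/38 ≈ 1.6579)
(-86*8)*B = -86*8*(63/38) = -688*63/38 = -21672/19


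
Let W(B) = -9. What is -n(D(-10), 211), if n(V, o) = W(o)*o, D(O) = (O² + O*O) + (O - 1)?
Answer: 1899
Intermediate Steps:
D(O) = -1 + O + 2*O² (D(O) = (O² + O²) + (-1 + O) = 2*O² + (-1 + O) = -1 + O + 2*O²)
n(V, o) = -9*o
-n(D(-10), 211) = -(-9)*211 = -1*(-1899) = 1899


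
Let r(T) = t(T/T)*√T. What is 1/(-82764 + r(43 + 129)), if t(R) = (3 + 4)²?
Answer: -20691/1712366681 - 49*√43/3424733362 ≈ -1.2177e-5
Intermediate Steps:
t(R) = 49 (t(R) = 7² = 49)
r(T) = 49*√T
1/(-82764 + r(43 + 129)) = 1/(-82764 + 49*√(43 + 129)) = 1/(-82764 + 49*√172) = 1/(-82764 + 49*(2*√43)) = 1/(-82764 + 98*√43)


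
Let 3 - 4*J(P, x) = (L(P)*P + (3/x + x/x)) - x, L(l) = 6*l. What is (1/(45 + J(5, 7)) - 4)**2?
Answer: 276676/18225 ≈ 15.181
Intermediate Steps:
J(P, x) = 1/2 - 3*P**2/2 - 3/(4*x) + x/4 (J(P, x) = 3/4 - (((6*P)*P + (3/x + x/x)) - x)/4 = 3/4 - ((6*P**2 + (3/x + 1)) - x)/4 = 3/4 - ((6*P**2 + (1 + 3/x)) - x)/4 = 3/4 - ((1 + 3/x + 6*P**2) - x)/4 = 3/4 - (1 - x + 3/x + 6*P**2)/4 = 3/4 + (-1/4 - 3*P**2/2 - 3/(4*x) + x/4) = 1/2 - 3*P**2/2 - 3/(4*x) + x/4)
(1/(45 + J(5, 7)) - 4)**2 = (1/(45 + (1/4)*(-3 + 7*(2 + 7 - 6*5**2))/7) - 4)**2 = (1/(45 + (1/4)*(1/7)*(-3 + 7*(2 + 7 - 6*25))) - 4)**2 = (1/(45 + (1/4)*(1/7)*(-3 + 7*(2 + 7 - 150))) - 4)**2 = (1/(45 + (1/4)*(1/7)*(-3 + 7*(-141))) - 4)**2 = (1/(45 + (1/4)*(1/7)*(-3 - 987)) - 4)**2 = (1/(45 + (1/4)*(1/7)*(-990)) - 4)**2 = (1/(45 - 495/14) - 4)**2 = (1/(135/14) - 4)**2 = (14/135 - 4)**2 = (-526/135)**2 = 276676/18225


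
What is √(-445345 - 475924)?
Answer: I*√921269 ≈ 959.83*I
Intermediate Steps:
√(-445345 - 475924) = √(-921269) = I*√921269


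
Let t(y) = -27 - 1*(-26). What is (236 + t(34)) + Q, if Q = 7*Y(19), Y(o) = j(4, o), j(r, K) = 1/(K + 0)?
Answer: 4472/19 ≈ 235.37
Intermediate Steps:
j(r, K) = 1/K
Y(o) = 1/o
t(y) = -1 (t(y) = -27 + 26 = -1)
Q = 7/19 ≈ 0.36842
(236 + t(34)) + Q = (236 - 1) + 7/19 = 235 + 7/19 = 4472/19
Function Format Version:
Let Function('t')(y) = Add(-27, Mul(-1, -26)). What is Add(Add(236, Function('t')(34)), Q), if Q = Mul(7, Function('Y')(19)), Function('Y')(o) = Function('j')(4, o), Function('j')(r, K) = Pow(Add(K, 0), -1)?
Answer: Rational(4472, 19) ≈ 235.37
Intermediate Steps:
Function('j')(r, K) = Pow(K, -1)
Function('Y')(o) = Pow(o, -1)
Function('t')(y) = -1 (Function('t')(y) = Add(-27, 26) = -1)
Q = Rational(7, 19) (Q = Mul(7, Pow(19, -1)) = Mul(7, Rational(1, 19)) = Rational(7, 19) ≈ 0.36842)
Add(Add(236, Function('t')(34)), Q) = Add(Add(236, -1), Rational(7, 19)) = Add(235, Rational(7, 19)) = Rational(4472, 19)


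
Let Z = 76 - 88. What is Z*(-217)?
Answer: 2604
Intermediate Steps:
Z = -12
Z*(-217) = -12*(-217) = 2604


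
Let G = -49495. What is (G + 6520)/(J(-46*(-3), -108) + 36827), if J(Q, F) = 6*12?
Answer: -42975/36899 ≈ -1.1647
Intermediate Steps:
J(Q, F) = 72
(G + 6520)/(J(-46*(-3), -108) + 36827) = (-49495 + 6520)/(72 + 36827) = -42975/36899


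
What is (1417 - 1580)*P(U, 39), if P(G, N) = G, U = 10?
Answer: -1630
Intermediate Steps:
(1417 - 1580)*P(U, 39) = (1417 - 1580)*10 = -163*10 = -1630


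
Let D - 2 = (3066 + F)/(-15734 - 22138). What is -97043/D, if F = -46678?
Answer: -17335908/563 ≈ -30792.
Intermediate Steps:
D = 29839/9468 (D = 2 + (3066 - 46678)/(-15734 - 22138) = 2 - 43612/(-37872) = 2 - 43612*(-1/37872) = 2 + 10903/9468 = 29839/9468 ≈ 3.1516)
-97043/D = -97043/29839/9468 = -97043*9468/29839 = -17335908/563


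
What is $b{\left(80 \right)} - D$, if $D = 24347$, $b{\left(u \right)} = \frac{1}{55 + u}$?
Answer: $- \frac{3286844}{135} \approx -24347.0$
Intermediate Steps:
$b{\left(80 \right)} - D = \frac{1}{55 + 80} - 24347 = \frac{1}{135} - 24347 = - \frac{3286844}{135}$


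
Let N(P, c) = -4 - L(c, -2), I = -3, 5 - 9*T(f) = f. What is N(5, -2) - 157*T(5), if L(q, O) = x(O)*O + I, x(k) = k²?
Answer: 7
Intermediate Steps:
T(f) = 5/9 - f/9
L(q, O) = -3 + O³ (L(q, O) = O²*O - 3 = O³ - 3 = -3 + O³)
N(P, c) = 7 (N(P, c) = -4 - (-3 + (-2)³) = -4 - (-3 - 8) = -4 - 1*(-11) = -4 + 11 = 7)
N(5, -2) - 157*T(5) = 7 - 157*(5/9 - ⅑*5) = 7 - 157*(5/9 - 5/9) = 7 - 157*0 = 7 + 0 = 7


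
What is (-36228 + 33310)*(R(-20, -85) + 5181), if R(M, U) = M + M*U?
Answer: -20020398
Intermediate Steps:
(-36228 + 33310)*(R(-20, -85) + 5181) = (-36228 + 33310)*(-20*(1 - 85) + 5181) = -2918*(-20*(-84) + 5181) = -2918*(1680 + 5181) = -2918*6861 = -20020398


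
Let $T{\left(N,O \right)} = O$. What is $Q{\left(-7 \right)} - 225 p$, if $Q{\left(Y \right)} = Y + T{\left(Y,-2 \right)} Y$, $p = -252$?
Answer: $56707$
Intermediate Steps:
$Q{\left(Y \right)} = - Y$ ($Q{\left(Y \right)} = Y - 2 Y = - Y$)
$Q{\left(-7 \right)} - 225 p = \left(-1\right) \left(-7\right) - -56700 = 7 + 56700 = 56707$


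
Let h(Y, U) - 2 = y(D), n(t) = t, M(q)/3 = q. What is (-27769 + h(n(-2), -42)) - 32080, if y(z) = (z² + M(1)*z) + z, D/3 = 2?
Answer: -59787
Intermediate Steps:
D = 6 (D = 3*2 = 6)
M(q) = 3*q
y(z) = z² + 4*z (y(z) = (z² + (3*1)*z) + z = (z² + 3*z) + z = z² + 4*z)
h(Y, U) = 62 (h(Y, U) = 2 + 6*(4 + 6) = 2 + 6*10 = 2 + 60 = 62)
(-27769 + h(n(-2), -42)) - 32080 = (-27769 + 62) - 32080 = -27707 - 32080 = -59787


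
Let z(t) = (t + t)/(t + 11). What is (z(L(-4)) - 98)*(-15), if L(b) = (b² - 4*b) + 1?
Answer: 2895/2 ≈ 1447.5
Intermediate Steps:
L(b) = 1 + b² - 4*b
z(t) = 2*t/(11 + t) (z(t) = (2*t)/(11 + t) = 2*t/(11 + t))
(z(L(-4)) - 98)*(-15) = (2*(1 + (-4)² - 4*(-4))/(11 + (1 + (-4)² - 4*(-4))) - 98)*(-15) = (2*(1 + 16 + 16)/(11 + (1 + 16 + 16)) - 98)*(-15) = (2*33/(11 + 33) - 98)*(-15) = (2*33/44 - 98)*(-15) = (2*33*(1/44) - 98)*(-15) = (3/2 - 98)*(-15) = -193/2*(-15) = 2895/2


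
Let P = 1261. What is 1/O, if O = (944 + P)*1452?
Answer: 1/3201660 ≈ 3.1234e-7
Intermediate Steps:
O = 3201660 (O = (944 + 1261)*1452 = 2205*1452 = 3201660)
1/O = 1/3201660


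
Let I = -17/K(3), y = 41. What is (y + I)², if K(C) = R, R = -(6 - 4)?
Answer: 9801/4 ≈ 2450.3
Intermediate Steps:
R = -2 (R = -1*2 = -2)
K(C) = -2
I = 17/2 (I = -17/(-2) = -17*(-½) = 17/2 ≈ 8.5000)
(y + I)² = (41 + 17/2)² = (99/2)² = 9801/4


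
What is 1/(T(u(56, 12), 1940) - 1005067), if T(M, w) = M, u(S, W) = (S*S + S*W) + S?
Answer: -1/1001203 ≈ -9.9880e-7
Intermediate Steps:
u(S, W) = S + S**2 + S*W (u(S, W) = (S**2 + S*W) + S = S + S**2 + S*W)
1/(T(u(56, 12), 1940) - 1005067) = 1/(56*(1 + 56 + 12) - 1005067) = 1/(56*69 - 1005067) = 1/(3864 - 1005067) = 1/(-1001203) = -1/1001203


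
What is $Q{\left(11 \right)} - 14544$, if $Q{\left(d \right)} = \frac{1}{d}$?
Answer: $- \frac{159983}{11} \approx -14544.0$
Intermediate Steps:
$Q{\left(11 \right)} - 14544 = \frac{1}{11} - 14544 = - \frac{159983}{11}$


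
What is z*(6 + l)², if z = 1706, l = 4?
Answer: 170600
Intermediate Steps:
z*(6 + l)² = 1706*(6 + 4)² = 1706*10² = 1706*100 = 170600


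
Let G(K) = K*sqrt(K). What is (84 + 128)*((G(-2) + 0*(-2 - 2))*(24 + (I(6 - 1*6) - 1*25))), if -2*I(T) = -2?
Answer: 0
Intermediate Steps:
I(T) = 1 (I(T) = -1/2*(-2) = 1)
G(K) = K**(3/2)
(84 + 128)*((G(-2) + 0*(-2 - 2))*(24 + (I(6 - 1*6) - 1*25))) = (84 + 128)*(((-2)**(3/2) + 0*(-2 - 2))*(24 + (1 - 1*25))) = 212*((-2*I*sqrt(2) + 0*(-4))*(24 + (1 - 25))) = 212*((-2*I*sqrt(2) + 0)*(24 - 24)) = 212*(-2*I*sqrt(2)*0) = 212*0 = 0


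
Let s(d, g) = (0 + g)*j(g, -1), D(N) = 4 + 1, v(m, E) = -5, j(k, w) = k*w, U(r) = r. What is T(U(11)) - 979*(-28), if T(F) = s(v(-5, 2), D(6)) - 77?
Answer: 27310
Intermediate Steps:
D(N) = 5
s(d, g) = -g**2 (s(d, g) = (0 + g)*(g*(-1)) = g*(-g) = -g**2)
T(F) = -102 (T(F) = -1*5**2 - 77 = -1*25 - 77 = -25 - 77 = -102)
T(U(11)) - 979*(-28) = -102 - 979*(-28) = -102 - 1*(-27412) = -102 + 27412 = 27310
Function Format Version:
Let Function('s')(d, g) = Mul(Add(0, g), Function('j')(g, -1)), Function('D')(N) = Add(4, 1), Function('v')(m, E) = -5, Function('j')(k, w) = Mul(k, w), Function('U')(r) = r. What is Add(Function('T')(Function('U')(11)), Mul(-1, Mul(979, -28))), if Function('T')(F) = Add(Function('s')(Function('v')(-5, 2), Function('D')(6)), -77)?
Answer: 27310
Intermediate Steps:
Function('D')(N) = 5
Function('s')(d, g) = Mul(-1, Pow(g, 2)) (Function('s')(d, g) = Mul(Add(0, g), Mul(g, -1)) = Mul(g, Mul(-1, g)) = Mul(-1, Pow(g, 2)))
Function('T')(F) = -102 (Function('T')(F) = Add(Mul(-1, Pow(5, 2)), -77) = Add(Mul(-1, 25), -77) = Add(-25, -77) = -102)
Add(Function('T')(Function('U')(11)), Mul(-1, Mul(979, -28))) = Add(-102, Mul(-1, Mul(979, -28))) = Add(-102, Mul(-1, -27412)) = Add(-102, 27412) = 27310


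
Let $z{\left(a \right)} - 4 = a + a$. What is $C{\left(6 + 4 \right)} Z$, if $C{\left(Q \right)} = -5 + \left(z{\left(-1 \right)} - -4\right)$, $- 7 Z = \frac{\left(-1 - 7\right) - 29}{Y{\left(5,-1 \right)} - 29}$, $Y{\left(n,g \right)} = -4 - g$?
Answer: $- \frac{37}{224} \approx -0.16518$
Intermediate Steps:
$z{\left(a \right)} = 4 + 2 a$ ($z{\left(a \right)} = 4 + \left(a + a\right) = 4 + 2 a$)
$Z = - \frac{37}{224}$ ($Z = - \frac{\left(\left(-1 - 7\right) - 29\right) \frac{1}{\left(-4 - -1\right) - 29}}{7} = - \frac{\left(-8 - 29\right) \frac{1}{\left(-4 + 1\right) - 29}}{7} = - \frac{\left(-37\right) \frac{1}{-3 - 29}}{7} = - \frac{\left(-37\right) \frac{1}{-32}}{7} = - \frac{\left(-37\right) \left(- \frac{1}{32}\right)}{7} = \left(- \frac{1}{7}\right) \frac{37}{32} = - \frac{37}{224} \approx -0.16518$)
$C{\left(Q \right)} = 1$ ($C{\left(Q \right)} = -5 + \left(\left(4 + 2 \left(-1\right)\right) - -4\right) = -5 + \left(\left(4 - 2\right) + 4\right) = -5 + \left(2 + 4\right) = -5 + 6 = 1$)
$C{\left(6 + 4 \right)} Z = 1 \left(- \frac{37}{224}\right) = - \frac{37}{224}$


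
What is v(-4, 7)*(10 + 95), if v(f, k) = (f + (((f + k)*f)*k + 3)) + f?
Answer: -9345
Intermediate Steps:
v(f, k) = 3 + 2*f + f*k*(f + k) (v(f, k) = (f + ((f*(f + k))*k + 3)) + f = (f + (f*k*(f + k) + 3)) + f = (f + (3 + f*k*(f + k))) + f = (3 + f + f*k*(f + k)) + f = 3 + 2*f + f*k*(f + k))
v(-4, 7)*(10 + 95) = (3 + 2*(-4) - 4*7² + 7*(-4)²)*(10 + 95) = (3 - 8 - 4*49 + 7*16)*105 = (3 - 8 - 196 + 112)*105 = -89*105 = -9345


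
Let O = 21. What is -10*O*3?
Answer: -630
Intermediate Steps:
-10*O*3 = -10*21*3 = -210*3 = -630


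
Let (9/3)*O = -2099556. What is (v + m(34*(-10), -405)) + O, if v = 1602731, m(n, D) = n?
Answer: 902539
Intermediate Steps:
O = -699852 (O = (⅓)*(-2099556) = -699852)
(v + m(34*(-10), -405)) + O = (1602731 + 34*(-10)) - 699852 = (1602731 - 340) - 699852 = 1602391 - 699852 = 902539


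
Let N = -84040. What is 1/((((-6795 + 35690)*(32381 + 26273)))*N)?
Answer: -1/142431608013200 ≈ -7.0209e-15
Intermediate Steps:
1/((((-6795 + 35690)*(32381 + 26273)))*N) = 1/(((-6795 + 35690)*(32381 + 26273))*(-84040)) = -1/84040/(28895*58654) = -1/84040/1694807330 = (1/1694807330)*(-1/84040) = -1/142431608013200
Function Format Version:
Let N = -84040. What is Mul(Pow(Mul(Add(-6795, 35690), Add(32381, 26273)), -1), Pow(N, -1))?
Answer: Rational(-1, 142431608013200) ≈ -7.0209e-15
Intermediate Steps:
Mul(Pow(Mul(Add(-6795, 35690), Add(32381, 26273)), -1), Pow(N, -1)) = Mul(Pow(Mul(Add(-6795, 35690), Add(32381, 26273)), -1), Pow(-84040, -1)) = Mul(Pow(Mul(28895, 58654), -1), Rational(-1, 84040)) = Mul(Pow(1694807330, -1), Rational(-1, 84040)) = Mul(Rational(1, 1694807330), Rational(-1, 84040)) = Rational(-1, 142431608013200)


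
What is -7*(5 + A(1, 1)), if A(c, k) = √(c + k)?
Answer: -35 - 7*√2 ≈ -44.899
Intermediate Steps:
-7*(5 + A(1, 1)) = -7*(5 + √(1 + 1)) = -7*(5 + √2) = -35 - 7*√2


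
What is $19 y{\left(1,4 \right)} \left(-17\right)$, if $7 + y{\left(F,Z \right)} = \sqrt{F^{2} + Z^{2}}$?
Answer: $2261 - 323 \sqrt{17} \approx 929.24$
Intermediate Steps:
$y{\left(F,Z \right)} = -7 + \sqrt{F^{2} + Z^{2}}$
$19 y{\left(1,4 \right)} \left(-17\right) = 19 \left(-7 + \sqrt{1^{2} + 4^{2}}\right) \left(-17\right) = 19 \left(-7 + \sqrt{1 + 16}\right) \left(-17\right) = 19 \left(-7 + \sqrt{17}\right) \left(-17\right) = \left(-133 + 19 \sqrt{17}\right) \left(-17\right) = 2261 - 323 \sqrt{17}$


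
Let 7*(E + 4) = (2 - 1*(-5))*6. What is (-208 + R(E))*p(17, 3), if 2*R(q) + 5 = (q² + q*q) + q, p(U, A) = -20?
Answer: 4110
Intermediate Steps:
E = 2 (E = -4 + ((2 - 1*(-5))*6)/7 = -4 + ((2 + 5)*6)/7 = -4 + (7*6)/7 = -4 + (⅐)*42 = -4 + 6 = 2)
R(q) = -5/2 + q² + q/2 (R(q) = -5/2 + ((q² + q*q) + q)/2 = -5/2 + ((q² + q²) + q)/2 = -5/2 + (2*q² + q)/2 = -5/2 + (q + 2*q²)/2 = -5/2 + (q² + q/2) = -5/2 + q² + q/2)
(-208 + R(E))*p(17, 3) = (-208 + (-5/2 + 2² + (½)*2))*(-20) = (-208 + (-5/2 + 4 + 1))*(-20) = (-208 + 5/2)*(-20) = -411/2*(-20) = 4110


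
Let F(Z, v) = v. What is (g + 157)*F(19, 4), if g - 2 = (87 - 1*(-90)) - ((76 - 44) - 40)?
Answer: 1376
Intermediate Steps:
g = 187 (g = 2 + ((87 - 1*(-90)) - ((76 - 44) - 40)) = 2 + ((87 + 90) - (32 - 40)) = 2 + (177 - 1*(-8)) = 2 + (177 + 8) = 2 + 185 = 187)
(g + 157)*F(19, 4) = (187 + 157)*4 = 344*4 = 1376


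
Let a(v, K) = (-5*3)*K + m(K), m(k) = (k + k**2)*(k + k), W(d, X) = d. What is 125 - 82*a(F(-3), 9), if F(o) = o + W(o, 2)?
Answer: -121645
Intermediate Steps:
F(o) = 2*o (F(o) = o + o = 2*o)
m(k) = 2*k*(k + k**2) (m(k) = (k + k**2)*(2*k) = 2*k*(k + k**2))
a(v, K) = -15*K + 2*K**2*(1 + K) (a(v, K) = (-5*3)*K + 2*K**2*(1 + K) = -15*K + 2*K**2*(1 + K))
125 - 82*a(F(-3), 9) = 125 - 738*(-15 + 2*9*(1 + 9)) = 125 - 738*(-15 + 2*9*10) = 125 - 738*(-15 + 180) = 125 - 738*165 = 125 - 82*1485 = 125 - 121770 = -121645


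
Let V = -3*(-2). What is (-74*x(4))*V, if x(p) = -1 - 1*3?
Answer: 1776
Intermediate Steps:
x(p) = -4 (x(p) = -1 - 3 = -4)
V = 6
(-74*x(4))*V = -74*(-4)*6 = 296*6 = 1776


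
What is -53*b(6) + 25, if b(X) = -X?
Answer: 343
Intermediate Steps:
-53*b(6) + 25 = -(-53)*6 + 25 = -53*(-6) + 25 = 318 + 25 = 343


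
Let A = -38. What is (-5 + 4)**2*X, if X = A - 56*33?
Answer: -1886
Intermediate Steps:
X = -1886 (X = -38 - 56*33 = -38 - 1848 = -1886)
(-5 + 4)**2*X = (-5 + 4)**2*(-1886) = (-1)**2*(-1886) = 1*(-1886) = -1886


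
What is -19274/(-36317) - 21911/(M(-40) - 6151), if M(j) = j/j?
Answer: 39751169/9710850 ≈ 4.0935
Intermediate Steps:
M(j) = 1
-19274/(-36317) - 21911/(M(-40) - 6151) = -19274/(-36317) - 21911/(1 - 6151) = -19274*(-1/36317) - 21911/(-6150) = 838/1579 - 21911*(-1/6150) = 838/1579 + 21911/6150 = 39751169/9710850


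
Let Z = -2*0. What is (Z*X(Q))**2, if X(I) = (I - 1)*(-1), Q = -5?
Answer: 0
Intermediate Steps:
Z = 0
X(I) = 1 - I (X(I) = (-1 + I)*(-1) = 1 - I)
(Z*X(Q))**2 = (0*(1 - 1*(-5)))**2 = (0*(1 + 5))**2 = (0*6)**2 = 0**2 = 0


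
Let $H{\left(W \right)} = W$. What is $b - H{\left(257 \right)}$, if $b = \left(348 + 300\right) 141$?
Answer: $91111$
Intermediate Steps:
$b = 91368$ ($b = 648 \cdot 141 = 91368$)
$b - H{\left(257 \right)} = 91368 - 257 = 91111$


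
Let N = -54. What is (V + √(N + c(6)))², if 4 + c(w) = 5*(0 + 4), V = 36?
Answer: (36 + I*√38)² ≈ 1258.0 + 443.84*I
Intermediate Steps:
c(w) = 16 (c(w) = -4 + 5*(0 + 4) = -4 + 5*4 = -4 + 20 = 16)
(V + √(N + c(6)))² = (36 + √(-54 + 16))² = (36 + √(-38))² = (36 + I*√38)²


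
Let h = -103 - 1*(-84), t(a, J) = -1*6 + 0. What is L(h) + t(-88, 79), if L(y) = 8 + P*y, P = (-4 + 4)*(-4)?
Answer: 2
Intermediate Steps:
P = 0 (P = 0*(-4) = 0)
t(a, J) = -6 (t(a, J) = -6 + 0 = -6)
h = -19 (h = -103 + 84 = -19)
L(y) = 8 (L(y) = 8 + 0*y = 8 + 0 = 8)
L(h) + t(-88, 79) = 8 - 6 = 2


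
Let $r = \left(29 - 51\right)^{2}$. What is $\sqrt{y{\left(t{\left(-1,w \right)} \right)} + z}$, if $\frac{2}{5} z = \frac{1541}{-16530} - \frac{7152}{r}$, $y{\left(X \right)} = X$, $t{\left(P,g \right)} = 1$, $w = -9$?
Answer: $\frac{i \sqrt{47841206997}}{36366} \approx 6.0146 i$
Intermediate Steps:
$r = 484$ ($r = \left(-22\right)^{2} = 484$)
$z = - \frac{29742101}{800052}$ ($z = \frac{5 \left(\frac{1541}{-16530} - \frac{7152}{484}\right)}{2} = \frac{5 \left(1541 \left(- \frac{1}{16530}\right) - \frac{1788}{121}\right)}{2} = \frac{5 \left(- \frac{1541}{16530} - \frac{1788}{121}\right)}{2} = \frac{5}{2} \left(- \frac{29742101}{2000130}\right) = - \frac{29742101}{800052} \approx -37.175$)
$\sqrt{y{\left(t{\left(-1,w \right)} \right)} + z} = \sqrt{1 - \frac{29742101}{800052}} = \sqrt{- \frac{28942049}{800052}} = \frac{i \sqrt{47841206997}}{36366}$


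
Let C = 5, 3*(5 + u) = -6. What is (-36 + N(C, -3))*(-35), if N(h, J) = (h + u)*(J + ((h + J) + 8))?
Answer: 1750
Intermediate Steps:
u = -7 (u = -5 + (1/3)*(-6) = -5 - 2 = -7)
N(h, J) = (-7 + h)*(8 + h + 2*J) (N(h, J) = (h - 7)*(J + ((h + J) + 8)) = (-7 + h)*(J + ((J + h) + 8)) = (-7 + h)*(J + (8 + J + h)) = (-7 + h)*(8 + h + 2*J))
(-36 + N(C, -3))*(-35) = (-36 + (-56 + 5 + 5**2 - 14*(-3) + 2*(-3)*5))*(-35) = (-36 + (-56 + 5 + 25 + 42 - 30))*(-35) = (-36 - 14)*(-35) = -50*(-35) = 1750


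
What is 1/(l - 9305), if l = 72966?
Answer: 1/63661 ≈ 1.5708e-5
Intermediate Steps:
1/(l - 9305) = 1/(72966 - 9305) = 1/63661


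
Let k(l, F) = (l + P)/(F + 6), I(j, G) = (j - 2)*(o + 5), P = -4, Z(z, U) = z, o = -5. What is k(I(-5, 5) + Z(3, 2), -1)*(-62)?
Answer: 62/5 ≈ 12.400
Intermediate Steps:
I(j, G) = 0 (I(j, G) = (j - 2)*(-5 + 5) = (-2 + j)*0 = 0)
k(l, F) = (-4 + l)/(6 + F) (k(l, F) = (l - 4)/(F + 6) = (-4 + l)/(6 + F))
k(I(-5, 5) + Z(3, 2), -1)*(-62) = ((-4 + (0 + 3))/(6 - 1))*(-62) = ((-4 + 3)/5)*(-62) = ((⅕)*(-1))*(-62) = -⅕*(-62) = 62/5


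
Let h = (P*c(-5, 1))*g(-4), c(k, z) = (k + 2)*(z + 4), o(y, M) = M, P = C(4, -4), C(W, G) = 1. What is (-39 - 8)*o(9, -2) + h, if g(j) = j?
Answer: 154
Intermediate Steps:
P = 1
c(k, z) = (2 + k)*(4 + z)
h = 60 (h = (1*(8 + 2*1 + 4*(-5) - 5*1))*(-4) = (1*(8 + 2 - 20 - 5))*(-4) = (1*(-15))*(-4) = -15*(-4) = 60)
(-39 - 8)*o(9, -2) + h = (-39 - 8)*(-2) + 60 = -47*(-2) + 60 = 94 + 60 = 154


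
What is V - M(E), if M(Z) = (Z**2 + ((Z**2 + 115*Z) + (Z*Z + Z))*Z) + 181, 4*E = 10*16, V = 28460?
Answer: -286921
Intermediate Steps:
E = 40 (E = (10*16)/4 = (1/4)*160 = 40)
M(Z) = 181 + Z**2 + Z*(2*Z**2 + 116*Z) (M(Z) = (Z**2 + ((Z**2 + 115*Z) + (Z**2 + Z))*Z) + 181 = (Z**2 + ((Z**2 + 115*Z) + (Z + Z**2))*Z) + 181 = (Z**2 + (2*Z**2 + 116*Z)*Z) + 181 = (Z**2 + Z*(2*Z**2 + 116*Z)) + 181 = 181 + Z**2 + Z*(2*Z**2 + 116*Z))
V - M(E) = 28460 - (181 + 2*40**3 + 117*40**2) = 28460 - (181 + 2*64000 + 117*1600) = 28460 - (181 + 128000 + 187200) = 28460 - 1*315381 = 28460 - 315381 = -286921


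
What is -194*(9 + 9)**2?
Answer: -62856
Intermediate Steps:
-194*(9 + 9)**2 = -194*18**2 = -194*324 = -62856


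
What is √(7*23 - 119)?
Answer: √42 ≈ 6.4807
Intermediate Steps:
√(7*23 - 119) = √(161 - 119) = √42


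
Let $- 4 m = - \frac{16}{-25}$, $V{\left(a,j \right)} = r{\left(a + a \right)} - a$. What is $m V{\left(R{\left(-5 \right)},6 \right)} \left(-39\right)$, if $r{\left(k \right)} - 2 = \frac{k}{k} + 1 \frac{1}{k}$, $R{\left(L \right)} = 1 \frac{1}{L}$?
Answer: $\frac{546}{125} \approx 4.368$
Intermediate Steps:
$R{\left(L \right)} = \frac{1}{L}$
$r{\left(k \right)} = 3 + \frac{1}{k}$ ($r{\left(k \right)} = 2 + \left(\frac{k}{k} + 1 \frac{1}{k}\right) = 2 + \left(1 + \frac{1}{k}\right) = 3 + \frac{1}{k}$)
$V{\left(a,j \right)} = 3 + \frac{1}{2 a} - a$ ($V{\left(a,j \right)} = \left(3 + \frac{1}{a + a}\right) - a = \left(3 + \frac{1}{2 a}\right) - a = 3 + \frac{1}{2 a} - a$)
$m = - \frac{4}{25}$ ($m = - \frac{\left(-16\right) \frac{1}{-25}}{4} = - \frac{\left(-16\right) \left(- \frac{1}{25}\right)}{4} = \left(- \frac{1}{4}\right) \frac{16}{25} = - \frac{4}{25} \approx -0.16$)
$m V{\left(R{\left(-5 \right)},6 \right)} \left(-39\right) = - \frac{4 \left(3 + \frac{1}{2 \frac{1}{-5}} - \frac{1}{-5}\right)}{25} \left(-39\right) = - \frac{4 \left(3 + \frac{1}{2 \left(- \frac{1}{5}\right)} - - \frac{1}{5}\right)}{25} \left(-39\right) = - \frac{4 \left(3 + \frac{1}{2} \left(-5\right) + \frac{1}{5}\right)}{25} \left(-39\right) = - \frac{4 \left(3 - \frac{5}{2} + \frac{1}{5}\right)}{25} \left(-39\right) = \left(- \frac{4}{25}\right) \frac{7}{10} \left(-39\right) = \left(- \frac{14}{125}\right) \left(-39\right) = \frac{546}{125}$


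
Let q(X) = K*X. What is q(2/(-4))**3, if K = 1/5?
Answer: -1/1000 ≈ -0.0010000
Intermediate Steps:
K = 1/5 (K = 1*(1/5) = 1/5 ≈ 0.20000)
q(X) = X/5
q(2/(-4))**3 = ((2/(-4))/5)**3 = ((2*(-1/4))/5)**3 = ((1/5)*(-1/2))**3 = (-1/10)**3 = -1/1000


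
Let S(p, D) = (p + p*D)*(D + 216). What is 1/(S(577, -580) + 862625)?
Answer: 1/122468837 ≈ 8.1653e-9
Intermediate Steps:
S(p, D) = (216 + D)*(p + D*p) (S(p, D) = (p + D*p)*(216 + D) = (216 + D)*(p + D*p))
1/(S(577, -580) + 862625) = 1/(577*(216 + (-580)² + 217*(-580)) + 862625) = 1/(577*(216 + 336400 - 125860) + 862625) = 1/(577*210756 + 862625) = 1/(121606212 + 862625) = 1/122468837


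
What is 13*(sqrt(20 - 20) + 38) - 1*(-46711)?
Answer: 47205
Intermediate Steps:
13*(sqrt(20 - 20) + 38) - 1*(-46711) = 13*(sqrt(0) + 38) + 46711 = 13*(0 + 38) + 46711 = 13*38 + 46711 = 494 + 46711 = 47205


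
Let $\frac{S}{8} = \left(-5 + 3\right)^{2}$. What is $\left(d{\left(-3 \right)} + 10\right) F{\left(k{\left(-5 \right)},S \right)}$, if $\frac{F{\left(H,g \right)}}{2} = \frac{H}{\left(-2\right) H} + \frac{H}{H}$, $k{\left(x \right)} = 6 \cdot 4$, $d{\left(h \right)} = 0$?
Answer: $10$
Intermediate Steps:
$k{\left(x \right)} = 24$
$S = 32$ ($S = 8 \left(-5 + 3\right)^{2} = 8 \left(-2\right)^{2} = 8 \cdot 4 = 32$)
$F{\left(H,g \right)} = 1$ ($F{\left(H,g \right)} = 2 \left(\frac{H}{\left(-2\right) H} + \frac{H}{H}\right) = 2 \left(H \left(- \frac{1}{2 H}\right) + 1\right) = 2 \left(- \frac{1}{2} + 1\right) = 2 \cdot \frac{1}{2} = 1$)
$\left(d{\left(-3 \right)} + 10\right) F{\left(k{\left(-5 \right)},S \right)} = \left(0 + 10\right) 1 = 10 \cdot 1 = 10$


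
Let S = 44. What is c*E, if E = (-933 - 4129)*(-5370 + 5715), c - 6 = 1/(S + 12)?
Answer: -294266715/28 ≈ -1.0510e+7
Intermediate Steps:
c = 337/56 (c = 6 + 1/(44 + 12) = 6 + 1/56 = 337/56 ≈ 6.0179)
E = -1746390 (E = -5062*345 = -1746390)
c*E = (337/56)*(-1746390) = -294266715/28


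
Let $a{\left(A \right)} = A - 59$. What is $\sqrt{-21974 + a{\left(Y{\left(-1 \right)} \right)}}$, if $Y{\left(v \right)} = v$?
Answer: $i \sqrt{22034} \approx 148.44 i$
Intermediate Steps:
$a{\left(A \right)} = -59 + A$
$\sqrt{-21974 + a{\left(Y{\left(-1 \right)} \right)}} = \sqrt{-21974 - 60} = \sqrt{-22034} = i \sqrt{22034}$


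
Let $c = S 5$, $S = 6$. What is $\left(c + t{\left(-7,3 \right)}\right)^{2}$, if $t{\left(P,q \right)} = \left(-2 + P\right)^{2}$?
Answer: $12321$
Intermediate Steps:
$c = 30$ ($c = 6 \cdot 5 = 30$)
$\left(c + t{\left(-7,3 \right)}\right)^{2} = \left(30 + \left(-2 - 7\right)^{2}\right)^{2} = \left(30 + \left(-9\right)^{2}\right)^{2} = \left(30 + 81\right)^{2} = 111^{2} = 12321$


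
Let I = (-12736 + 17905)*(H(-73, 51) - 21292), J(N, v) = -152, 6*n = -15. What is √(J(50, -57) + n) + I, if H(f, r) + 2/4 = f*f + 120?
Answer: -163790103/2 + I*√618/2 ≈ -8.1895e+7 + 12.43*I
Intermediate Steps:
n = -5/2 (n = (⅙)*(-15) = -5/2 ≈ -2.5000)
H(f, r) = 239/2 + f² (H(f, r) = -½ + (f*f + 120) = -½ + (f² + 120) = -½ + (120 + f²) = 239/2 + f²)
I = -163790103/2 (I = (-12736 + 17905)*((239/2 + (-73)²) - 21292) = 5169*((239/2 + 5329) - 21292) = 5169*(10897/2 - 21292) = 5169*(-31687/2) = -163790103/2 ≈ -8.1895e+7)
√(J(50, -57) + n) + I = √(-152 - 5/2) - 163790103/2 = √(-309/2) - 163790103/2 = I*√618/2 - 163790103/2 = -163790103/2 + I*√618/2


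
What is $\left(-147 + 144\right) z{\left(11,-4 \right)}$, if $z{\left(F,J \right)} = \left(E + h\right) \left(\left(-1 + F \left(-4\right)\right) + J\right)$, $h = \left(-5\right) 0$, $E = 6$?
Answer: $882$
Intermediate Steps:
$h = 0$
$z{\left(F,J \right)} = -6 - 24 F + 6 J$ ($z{\left(F,J \right)} = \left(6 + 0\right) \left(\left(-1 + F \left(-4\right)\right) + J\right) = 6 \left(\left(-1 - 4 F\right) + J\right) = 6 \left(-1 + J - 4 F\right) = -6 - 24 F + 6 J$)
$\left(-147 + 144\right) z{\left(11,-4 \right)} = \left(-147 + 144\right) \left(-6 - 264 + 6 \left(-4\right)\right) = - 3 \left(-6 - 264 - 24\right) = \left(-3\right) \left(-294\right) = 882$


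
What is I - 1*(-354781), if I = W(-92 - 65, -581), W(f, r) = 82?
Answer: 354863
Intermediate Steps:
I = 82
I - 1*(-354781) = 82 - 1*(-354781) = 82 + 354781 = 354863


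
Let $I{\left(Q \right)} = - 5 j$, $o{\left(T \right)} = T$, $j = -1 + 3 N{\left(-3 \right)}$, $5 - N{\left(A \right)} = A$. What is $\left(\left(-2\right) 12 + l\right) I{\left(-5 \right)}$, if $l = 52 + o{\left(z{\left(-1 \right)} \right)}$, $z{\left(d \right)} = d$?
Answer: $-3105$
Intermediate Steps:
$N{\left(A \right)} = 5 - A$
$j = 23$ ($j = -1 + 3 \left(5 - -3\right) = -1 + 3 \left(5 + 3\right) = -1 + 3 \cdot 8 = -1 + 24 = 23$)
$l = 51$ ($l = 52 - 1 = 51$)
$I{\left(Q \right)} = -115$ ($I{\left(Q \right)} = \left(-5\right) 23 = -115$)
$\left(\left(-2\right) 12 + l\right) I{\left(-5 \right)} = \left(\left(-2\right) 12 + 51\right) \left(-115\right) = \left(-24 + 51\right) \left(-115\right) = 27 \left(-115\right) = -3105$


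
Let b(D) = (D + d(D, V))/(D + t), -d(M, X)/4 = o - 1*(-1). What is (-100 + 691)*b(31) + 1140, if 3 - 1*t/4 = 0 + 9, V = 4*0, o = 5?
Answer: 1731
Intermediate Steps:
V = 0
d(M, X) = -24 (d(M, X) = -4*(5 - 1*(-1)) = -4*(5 + 1) = -4*6 = -24)
t = -24 (t = 12 - 4*(0 + 9) = 12 - 4*9 = 12 - 36 = -24)
b(D) = 1 (b(D) = (D - 24)/(D - 24) = (-24 + D)/(-24 + D) = 1)
(-100 + 691)*b(31) + 1140 = (-100 + 691)*1 + 1140 = 591*1 + 1140 = 591 + 1140 = 1731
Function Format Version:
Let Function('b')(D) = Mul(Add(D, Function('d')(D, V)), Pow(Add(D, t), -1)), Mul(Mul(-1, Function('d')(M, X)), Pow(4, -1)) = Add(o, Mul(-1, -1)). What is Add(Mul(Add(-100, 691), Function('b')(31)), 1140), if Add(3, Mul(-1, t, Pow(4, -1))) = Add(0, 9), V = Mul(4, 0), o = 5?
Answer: 1731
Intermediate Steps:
V = 0
Function('d')(M, X) = -24 (Function('d')(M, X) = Mul(-4, Add(5, Mul(-1, -1))) = Mul(-4, Add(5, 1)) = Mul(-4, 6) = -24)
t = -24 (t = Add(12, Mul(-4, Add(0, 9))) = Add(12, Mul(-4, 9)) = Add(12, -36) = -24)
Function('b')(D) = 1 (Function('b')(D) = Mul(Add(D, -24), Pow(Add(D, -24), -1)) = Mul(Add(-24, D), Pow(Add(-24, D), -1)) = 1)
Add(Mul(Add(-100, 691), Function('b')(31)), 1140) = Add(Mul(Add(-100, 691), 1), 1140) = Add(Mul(591, 1), 1140) = Add(591, 1140) = 1731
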